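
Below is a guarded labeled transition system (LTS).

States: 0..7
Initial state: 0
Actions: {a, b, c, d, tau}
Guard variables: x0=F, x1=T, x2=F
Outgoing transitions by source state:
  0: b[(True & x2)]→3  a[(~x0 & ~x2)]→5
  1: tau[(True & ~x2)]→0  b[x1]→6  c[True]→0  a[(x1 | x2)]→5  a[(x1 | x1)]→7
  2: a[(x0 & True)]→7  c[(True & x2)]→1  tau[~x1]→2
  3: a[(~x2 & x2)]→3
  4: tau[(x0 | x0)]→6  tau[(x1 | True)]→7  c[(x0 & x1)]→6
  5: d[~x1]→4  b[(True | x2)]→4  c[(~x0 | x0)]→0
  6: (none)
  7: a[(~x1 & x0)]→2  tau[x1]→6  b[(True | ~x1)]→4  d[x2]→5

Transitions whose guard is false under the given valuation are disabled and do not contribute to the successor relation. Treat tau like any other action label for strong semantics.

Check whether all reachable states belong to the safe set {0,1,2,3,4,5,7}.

Allowed set {0,1,2,3,4,5,7}
R = {0,4,5,6,7}
  0: ✓
  4: ✓
  5: ✓
  6: outside
  7: ✓
witness against invariant: a·b·tau·tau → 6

Answer: INVARIANT VIOLATED at state 6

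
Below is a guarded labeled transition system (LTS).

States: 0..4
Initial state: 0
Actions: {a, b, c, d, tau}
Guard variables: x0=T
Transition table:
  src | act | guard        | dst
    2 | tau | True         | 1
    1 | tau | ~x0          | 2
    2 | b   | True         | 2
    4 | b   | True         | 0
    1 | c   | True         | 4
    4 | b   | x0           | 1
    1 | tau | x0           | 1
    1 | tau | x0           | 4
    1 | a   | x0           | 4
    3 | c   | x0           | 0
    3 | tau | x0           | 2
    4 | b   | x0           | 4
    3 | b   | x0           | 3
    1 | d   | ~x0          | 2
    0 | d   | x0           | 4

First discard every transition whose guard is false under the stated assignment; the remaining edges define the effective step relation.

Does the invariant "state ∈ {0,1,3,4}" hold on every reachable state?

Answer: INVARIANT HOLDS

Working:
Inv-set: {0,1,3,4}
Reachable = {0,1,4}
  0: ✓
  1: ✓
  4: ✓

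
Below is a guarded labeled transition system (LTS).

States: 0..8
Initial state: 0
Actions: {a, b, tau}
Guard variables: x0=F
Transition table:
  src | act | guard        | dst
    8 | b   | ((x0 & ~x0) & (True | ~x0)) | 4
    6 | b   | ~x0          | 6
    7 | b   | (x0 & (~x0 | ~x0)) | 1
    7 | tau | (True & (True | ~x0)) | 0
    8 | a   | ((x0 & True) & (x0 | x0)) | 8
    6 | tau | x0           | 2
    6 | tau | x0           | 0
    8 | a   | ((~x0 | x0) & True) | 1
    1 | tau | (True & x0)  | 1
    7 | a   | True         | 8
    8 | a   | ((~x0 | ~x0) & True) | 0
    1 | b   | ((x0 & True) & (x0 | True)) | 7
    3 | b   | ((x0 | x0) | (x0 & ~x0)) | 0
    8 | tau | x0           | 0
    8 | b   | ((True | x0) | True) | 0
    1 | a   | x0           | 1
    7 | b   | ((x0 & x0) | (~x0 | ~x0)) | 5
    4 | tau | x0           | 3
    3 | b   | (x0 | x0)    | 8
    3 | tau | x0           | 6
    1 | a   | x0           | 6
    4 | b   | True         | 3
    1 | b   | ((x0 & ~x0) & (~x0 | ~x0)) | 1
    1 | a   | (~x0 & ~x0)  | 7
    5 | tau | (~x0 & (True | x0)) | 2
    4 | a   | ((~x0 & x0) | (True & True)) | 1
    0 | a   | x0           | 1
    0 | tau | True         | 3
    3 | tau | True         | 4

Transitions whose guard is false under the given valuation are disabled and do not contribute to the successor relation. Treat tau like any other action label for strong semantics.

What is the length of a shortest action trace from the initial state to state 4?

Breadth-first toward 4:
  depth 0: {0}
  depth 1: {3}
  depth 2: {4}
4 enters at depth 2; path tau·tau

Answer: 2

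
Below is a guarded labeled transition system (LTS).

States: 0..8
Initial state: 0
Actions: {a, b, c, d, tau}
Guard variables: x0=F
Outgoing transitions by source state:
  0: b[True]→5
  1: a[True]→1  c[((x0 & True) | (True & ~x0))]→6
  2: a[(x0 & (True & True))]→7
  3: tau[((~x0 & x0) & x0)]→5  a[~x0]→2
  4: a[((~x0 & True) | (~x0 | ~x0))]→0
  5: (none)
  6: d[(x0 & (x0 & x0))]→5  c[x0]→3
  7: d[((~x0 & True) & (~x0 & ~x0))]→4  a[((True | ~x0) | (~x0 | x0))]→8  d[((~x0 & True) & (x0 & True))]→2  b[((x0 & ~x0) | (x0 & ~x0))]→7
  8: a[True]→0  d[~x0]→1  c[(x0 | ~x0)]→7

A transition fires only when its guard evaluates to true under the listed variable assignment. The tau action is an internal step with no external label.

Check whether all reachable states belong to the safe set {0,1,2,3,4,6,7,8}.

Answer: INVARIANT VIOLATED at state 5

Analysis:
Allowed set {0,1,2,3,4,6,7,8}
Reach set: {0,5}
  0: ok
  5: outside
witness against invariant: b → 5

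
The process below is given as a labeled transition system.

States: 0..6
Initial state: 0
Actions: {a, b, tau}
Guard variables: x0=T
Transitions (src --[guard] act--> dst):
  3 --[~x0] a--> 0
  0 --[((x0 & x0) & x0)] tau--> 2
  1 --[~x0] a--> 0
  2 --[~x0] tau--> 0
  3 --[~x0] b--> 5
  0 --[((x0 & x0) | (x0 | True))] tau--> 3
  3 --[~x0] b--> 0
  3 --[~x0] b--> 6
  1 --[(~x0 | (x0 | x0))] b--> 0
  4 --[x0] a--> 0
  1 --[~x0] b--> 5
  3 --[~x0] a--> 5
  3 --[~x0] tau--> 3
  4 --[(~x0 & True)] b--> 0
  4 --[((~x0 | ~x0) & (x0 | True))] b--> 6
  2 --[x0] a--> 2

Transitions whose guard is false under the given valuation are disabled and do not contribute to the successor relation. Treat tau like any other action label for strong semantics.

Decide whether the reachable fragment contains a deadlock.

Answer: DEADLOCK at state 3

Analysis:
R = {0,2,3}
  0: tau→2  tau→3  [2 out]
  2: a→2  [1 out]
  3: ∅  [deadlock]
Path to 3: tau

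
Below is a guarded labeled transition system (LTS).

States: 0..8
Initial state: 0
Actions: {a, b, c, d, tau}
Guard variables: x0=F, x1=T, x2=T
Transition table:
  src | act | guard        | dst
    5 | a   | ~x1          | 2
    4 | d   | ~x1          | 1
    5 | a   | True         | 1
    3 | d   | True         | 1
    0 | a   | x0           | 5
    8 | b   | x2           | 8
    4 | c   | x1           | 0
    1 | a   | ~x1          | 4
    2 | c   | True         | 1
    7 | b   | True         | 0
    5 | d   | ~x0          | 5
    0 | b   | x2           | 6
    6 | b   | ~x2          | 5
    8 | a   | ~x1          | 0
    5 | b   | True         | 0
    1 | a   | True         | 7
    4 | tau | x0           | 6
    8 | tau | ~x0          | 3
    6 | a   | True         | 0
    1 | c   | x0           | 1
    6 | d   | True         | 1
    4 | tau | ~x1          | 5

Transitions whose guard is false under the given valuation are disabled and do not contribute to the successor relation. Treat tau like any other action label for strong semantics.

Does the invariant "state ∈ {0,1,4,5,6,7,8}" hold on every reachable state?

Answer: INVARIANT HOLDS

Trace:
Inv-set: {0,1,4,5,6,7,8}
Reachable = {0,1,6,7}
  0: ✓
  1: ✓
  6: ✓
  7: ✓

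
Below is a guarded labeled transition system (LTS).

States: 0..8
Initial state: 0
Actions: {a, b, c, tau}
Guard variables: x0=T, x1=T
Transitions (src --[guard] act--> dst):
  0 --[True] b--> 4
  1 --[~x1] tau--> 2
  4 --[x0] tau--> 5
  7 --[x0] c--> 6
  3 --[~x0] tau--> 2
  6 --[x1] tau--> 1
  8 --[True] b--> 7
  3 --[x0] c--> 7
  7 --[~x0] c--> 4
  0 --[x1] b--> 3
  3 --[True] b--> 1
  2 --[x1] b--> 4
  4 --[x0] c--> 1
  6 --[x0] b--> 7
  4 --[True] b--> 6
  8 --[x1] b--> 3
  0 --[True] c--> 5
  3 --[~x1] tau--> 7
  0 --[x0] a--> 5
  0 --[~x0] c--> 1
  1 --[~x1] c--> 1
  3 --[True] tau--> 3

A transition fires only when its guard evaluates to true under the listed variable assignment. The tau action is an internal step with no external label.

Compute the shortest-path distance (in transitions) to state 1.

Breadth-first toward 1:
  depth 0: {0}
  depth 1: {3,4,5}
  depth 2: {1,6,7}
depth(1)=2, e.g. b·b

Answer: 2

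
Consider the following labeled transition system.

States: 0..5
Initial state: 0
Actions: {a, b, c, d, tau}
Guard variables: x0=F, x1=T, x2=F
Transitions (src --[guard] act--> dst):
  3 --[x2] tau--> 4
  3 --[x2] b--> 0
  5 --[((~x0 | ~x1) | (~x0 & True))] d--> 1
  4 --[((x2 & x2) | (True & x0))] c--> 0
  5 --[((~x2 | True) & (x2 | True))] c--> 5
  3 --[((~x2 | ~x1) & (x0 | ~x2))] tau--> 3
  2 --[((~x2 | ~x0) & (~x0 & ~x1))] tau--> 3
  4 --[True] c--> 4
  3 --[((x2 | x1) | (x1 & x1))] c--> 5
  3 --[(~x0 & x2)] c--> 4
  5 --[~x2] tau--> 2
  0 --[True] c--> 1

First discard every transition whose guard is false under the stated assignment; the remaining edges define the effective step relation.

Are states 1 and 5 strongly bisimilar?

Answer: NOT BISIMILAR

Working:
Bisimulation quotient by refinement:
  round 0: {{0,1,2,3,4,5}}
  round 1: {{0,4},{1,2},{3},{5}}
  round 2: {{0},{1,2},{3},{4},{5}}
5 equivalence class(es) (converged in 3)
[1]={1,2}  [5]={5}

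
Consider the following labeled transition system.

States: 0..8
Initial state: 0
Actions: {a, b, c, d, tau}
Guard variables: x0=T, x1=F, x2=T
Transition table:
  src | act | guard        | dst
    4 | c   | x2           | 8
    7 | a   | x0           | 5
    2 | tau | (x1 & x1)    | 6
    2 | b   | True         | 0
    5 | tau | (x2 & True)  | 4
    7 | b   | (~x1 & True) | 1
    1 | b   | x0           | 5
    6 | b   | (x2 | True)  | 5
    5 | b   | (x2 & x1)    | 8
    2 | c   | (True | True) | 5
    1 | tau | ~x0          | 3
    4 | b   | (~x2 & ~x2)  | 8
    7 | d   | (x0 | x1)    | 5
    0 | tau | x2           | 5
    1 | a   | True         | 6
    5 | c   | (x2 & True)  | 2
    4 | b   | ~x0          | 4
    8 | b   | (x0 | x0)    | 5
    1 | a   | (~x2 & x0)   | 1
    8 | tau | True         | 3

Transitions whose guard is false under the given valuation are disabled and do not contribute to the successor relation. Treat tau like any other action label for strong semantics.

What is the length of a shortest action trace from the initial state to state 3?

Answer: 4

Working:
Breadth-first toward 3:
  L0 = {0}
  L1 = {5}
  L2 = {2,4}
  L3 = {8}
  L4 = {3}
first hit 3 at d=4 via tau·tau·c·tau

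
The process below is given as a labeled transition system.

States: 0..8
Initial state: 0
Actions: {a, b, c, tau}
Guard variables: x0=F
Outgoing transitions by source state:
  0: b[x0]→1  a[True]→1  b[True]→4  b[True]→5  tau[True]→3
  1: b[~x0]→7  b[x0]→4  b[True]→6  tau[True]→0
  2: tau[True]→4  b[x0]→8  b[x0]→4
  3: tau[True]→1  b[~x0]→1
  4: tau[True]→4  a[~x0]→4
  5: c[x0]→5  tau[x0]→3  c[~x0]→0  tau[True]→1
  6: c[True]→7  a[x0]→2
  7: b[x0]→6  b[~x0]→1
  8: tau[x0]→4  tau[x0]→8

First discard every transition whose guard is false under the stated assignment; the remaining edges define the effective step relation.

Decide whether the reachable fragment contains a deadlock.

Answer: DEADLOCK-FREE

Working:
R = {0,1,3,4,5,6,7}
  0: a→1  b→4  b→5  tau→3  [deg 4]
  1: b→6  b→7  tau→0  [deg 3]
  3: b→1  tau→1  [deg 2]
  4: a→4  tau→4  [deg 2]
  5: c→0  tau→1  [deg 2]
  6: c→7  [deg 1]
  7: b→1  [deg 1]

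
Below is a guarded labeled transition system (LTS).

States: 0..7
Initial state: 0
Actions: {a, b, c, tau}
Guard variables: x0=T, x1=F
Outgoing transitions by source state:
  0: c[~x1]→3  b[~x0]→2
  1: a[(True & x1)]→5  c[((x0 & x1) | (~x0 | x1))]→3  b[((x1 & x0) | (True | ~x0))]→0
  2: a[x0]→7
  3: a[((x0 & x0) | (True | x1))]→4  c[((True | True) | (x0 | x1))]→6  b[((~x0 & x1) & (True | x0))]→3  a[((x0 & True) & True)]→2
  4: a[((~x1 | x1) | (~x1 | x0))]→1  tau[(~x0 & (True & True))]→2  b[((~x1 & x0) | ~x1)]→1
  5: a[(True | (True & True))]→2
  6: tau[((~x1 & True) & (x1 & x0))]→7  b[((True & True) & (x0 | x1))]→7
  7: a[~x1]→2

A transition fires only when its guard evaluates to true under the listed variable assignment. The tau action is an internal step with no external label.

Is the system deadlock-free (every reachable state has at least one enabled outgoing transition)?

Reach set: {0,1,2,3,4,6,7}
  0: c→3  [deg 1]
  1: b→0  [deg 1]
  2: a→7  [deg 1]
  3: a→2  a→4  c→6  [deg 3]
  4: a→1  b→1  [deg 2]
  6: b→7  [deg 1]
  7: a→2  [deg 1]

Answer: DEADLOCK-FREE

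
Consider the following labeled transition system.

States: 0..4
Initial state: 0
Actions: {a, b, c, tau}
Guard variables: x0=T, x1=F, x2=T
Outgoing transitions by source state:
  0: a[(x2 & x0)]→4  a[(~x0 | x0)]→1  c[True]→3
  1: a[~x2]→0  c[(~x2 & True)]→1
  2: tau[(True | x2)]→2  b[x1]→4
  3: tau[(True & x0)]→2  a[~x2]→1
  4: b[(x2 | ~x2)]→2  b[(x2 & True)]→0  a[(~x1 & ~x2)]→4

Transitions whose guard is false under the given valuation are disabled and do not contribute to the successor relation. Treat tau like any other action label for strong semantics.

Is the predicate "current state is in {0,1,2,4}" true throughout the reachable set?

Safe = {0,1,2,4}
Reach set: {0,1,2,3,4}
  0: ok
  1: ok
  2: ok
  3: ✗ unsafe
  4: ok
counterexample path to 3: c

Answer: INVARIANT VIOLATED at state 3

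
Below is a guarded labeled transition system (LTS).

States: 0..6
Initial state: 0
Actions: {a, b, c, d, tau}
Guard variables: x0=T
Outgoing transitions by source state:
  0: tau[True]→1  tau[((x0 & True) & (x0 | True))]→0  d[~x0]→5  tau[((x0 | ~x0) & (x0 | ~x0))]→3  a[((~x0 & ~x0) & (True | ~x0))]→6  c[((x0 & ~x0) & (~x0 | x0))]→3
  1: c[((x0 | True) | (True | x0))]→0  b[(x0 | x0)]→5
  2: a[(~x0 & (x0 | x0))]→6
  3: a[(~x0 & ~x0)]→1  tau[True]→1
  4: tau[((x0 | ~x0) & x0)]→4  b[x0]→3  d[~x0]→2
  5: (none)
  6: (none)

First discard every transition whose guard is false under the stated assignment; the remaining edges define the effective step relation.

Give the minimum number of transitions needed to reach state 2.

Answer: UNREACHABLE

Analysis:
BFS to 2:
  L0 = {0}
  L1 = {1,3}
  L2 = {5}
2 never appears.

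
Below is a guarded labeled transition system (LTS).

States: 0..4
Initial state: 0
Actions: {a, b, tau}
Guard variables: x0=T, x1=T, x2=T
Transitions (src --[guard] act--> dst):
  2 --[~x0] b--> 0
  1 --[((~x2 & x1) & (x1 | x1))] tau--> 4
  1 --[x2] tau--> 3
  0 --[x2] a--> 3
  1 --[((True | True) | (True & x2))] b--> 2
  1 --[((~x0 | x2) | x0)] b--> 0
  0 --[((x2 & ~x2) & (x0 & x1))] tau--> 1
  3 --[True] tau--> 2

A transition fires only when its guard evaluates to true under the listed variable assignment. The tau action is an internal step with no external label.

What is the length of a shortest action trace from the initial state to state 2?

Answer: 2

Working:
Layered search for 2:
  Layer 0: {0}
  Layer 1: {3}
  Layer 2: {2}
2 enters at depth 2; path a·tau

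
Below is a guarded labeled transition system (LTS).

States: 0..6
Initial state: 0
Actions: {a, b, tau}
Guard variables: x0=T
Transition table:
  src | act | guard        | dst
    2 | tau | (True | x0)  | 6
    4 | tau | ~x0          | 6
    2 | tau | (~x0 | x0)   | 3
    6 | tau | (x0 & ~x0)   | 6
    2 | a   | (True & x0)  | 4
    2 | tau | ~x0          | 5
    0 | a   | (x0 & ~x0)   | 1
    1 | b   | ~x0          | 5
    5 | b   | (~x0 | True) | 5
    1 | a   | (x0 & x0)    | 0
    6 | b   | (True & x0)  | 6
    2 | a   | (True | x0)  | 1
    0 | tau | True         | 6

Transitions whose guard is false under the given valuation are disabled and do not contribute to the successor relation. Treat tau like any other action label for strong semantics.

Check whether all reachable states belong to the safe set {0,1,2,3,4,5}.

Answer: INVARIANT VIOLATED at state 6

Working:
Inv-set: {0,1,2,3,4,5}
Reach set: {0,6}
  0: ok
  6: outside
counterexample path to 6: tau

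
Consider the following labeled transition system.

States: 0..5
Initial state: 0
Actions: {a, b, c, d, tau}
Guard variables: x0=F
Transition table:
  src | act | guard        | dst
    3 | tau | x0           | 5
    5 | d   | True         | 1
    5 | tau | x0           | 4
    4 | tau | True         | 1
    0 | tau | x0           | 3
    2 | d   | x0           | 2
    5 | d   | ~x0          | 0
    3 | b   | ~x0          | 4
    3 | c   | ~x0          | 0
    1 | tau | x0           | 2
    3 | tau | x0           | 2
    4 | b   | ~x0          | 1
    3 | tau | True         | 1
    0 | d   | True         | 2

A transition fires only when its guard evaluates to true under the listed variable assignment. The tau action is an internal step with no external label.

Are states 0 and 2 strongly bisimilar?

Answer: NOT BISIMILAR

Working:
Refine partition for ~:
  P[0] = {{0,1,2,3,4,5}}
  P[1] = {{0,5},{1,2},{3},{4}}
  P[2] = {{0},{1,2},{3},{4},{5}}
Fixed point at round 3; 5 class(es).
0∈{0}, 2∈{1,2}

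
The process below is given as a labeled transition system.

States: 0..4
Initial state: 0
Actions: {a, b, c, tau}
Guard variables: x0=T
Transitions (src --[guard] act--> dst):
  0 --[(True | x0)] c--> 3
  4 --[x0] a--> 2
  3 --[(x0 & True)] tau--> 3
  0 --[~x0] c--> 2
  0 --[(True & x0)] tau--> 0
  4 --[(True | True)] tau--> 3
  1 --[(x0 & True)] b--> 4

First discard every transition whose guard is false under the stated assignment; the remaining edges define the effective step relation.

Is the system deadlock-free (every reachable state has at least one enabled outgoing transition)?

Reach set: {0,3}
  0: c→3  tau→0  [deg 2]
  3: tau→3  [deg 1]

Answer: DEADLOCK-FREE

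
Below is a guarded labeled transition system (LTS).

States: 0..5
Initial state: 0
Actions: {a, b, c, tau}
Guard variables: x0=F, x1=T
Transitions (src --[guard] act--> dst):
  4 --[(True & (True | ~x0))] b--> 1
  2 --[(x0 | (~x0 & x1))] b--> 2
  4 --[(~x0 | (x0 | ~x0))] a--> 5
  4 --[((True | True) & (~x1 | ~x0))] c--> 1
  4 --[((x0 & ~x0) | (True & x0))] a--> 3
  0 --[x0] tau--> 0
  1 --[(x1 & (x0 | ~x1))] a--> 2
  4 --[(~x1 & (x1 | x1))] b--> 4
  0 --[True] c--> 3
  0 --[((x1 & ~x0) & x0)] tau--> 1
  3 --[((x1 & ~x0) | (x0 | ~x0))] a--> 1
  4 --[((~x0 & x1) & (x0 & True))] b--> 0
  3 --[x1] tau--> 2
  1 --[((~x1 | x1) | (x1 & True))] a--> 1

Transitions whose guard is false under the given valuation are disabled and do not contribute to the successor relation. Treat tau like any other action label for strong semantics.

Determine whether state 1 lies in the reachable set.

Answer: REACHABLE

Trace:
After dropping false guards: 8 live edges.
L0 = {0}
L1 = {3}  now seen {0,3}
L2 = {1,2}  now seen {0,1,2,3}
Reach set: {0,1,2,3}
witness 1: c·a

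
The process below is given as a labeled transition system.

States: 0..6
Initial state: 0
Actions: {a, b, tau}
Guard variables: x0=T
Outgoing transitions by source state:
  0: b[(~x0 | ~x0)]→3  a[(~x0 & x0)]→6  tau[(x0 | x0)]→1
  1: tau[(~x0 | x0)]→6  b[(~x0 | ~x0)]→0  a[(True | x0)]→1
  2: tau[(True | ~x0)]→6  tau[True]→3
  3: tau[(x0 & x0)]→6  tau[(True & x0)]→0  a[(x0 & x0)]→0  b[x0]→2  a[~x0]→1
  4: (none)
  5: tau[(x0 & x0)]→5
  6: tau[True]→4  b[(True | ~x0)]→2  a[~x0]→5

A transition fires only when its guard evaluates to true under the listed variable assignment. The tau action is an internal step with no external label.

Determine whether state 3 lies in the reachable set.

After dropping false guards: 12 live edges.
L0 = {0}
L1 = {1}  now seen {0,1}
L2 = {6}  now seen {0,1,6}
L3 = {2,4}  now seen {0,1,2,4,6}
L4 = {3}  now seen {0,1,2,3,4,6}
Reachable = {0,1,2,3,4,6}
Path to 3: tau·tau·b·tau

Answer: REACHABLE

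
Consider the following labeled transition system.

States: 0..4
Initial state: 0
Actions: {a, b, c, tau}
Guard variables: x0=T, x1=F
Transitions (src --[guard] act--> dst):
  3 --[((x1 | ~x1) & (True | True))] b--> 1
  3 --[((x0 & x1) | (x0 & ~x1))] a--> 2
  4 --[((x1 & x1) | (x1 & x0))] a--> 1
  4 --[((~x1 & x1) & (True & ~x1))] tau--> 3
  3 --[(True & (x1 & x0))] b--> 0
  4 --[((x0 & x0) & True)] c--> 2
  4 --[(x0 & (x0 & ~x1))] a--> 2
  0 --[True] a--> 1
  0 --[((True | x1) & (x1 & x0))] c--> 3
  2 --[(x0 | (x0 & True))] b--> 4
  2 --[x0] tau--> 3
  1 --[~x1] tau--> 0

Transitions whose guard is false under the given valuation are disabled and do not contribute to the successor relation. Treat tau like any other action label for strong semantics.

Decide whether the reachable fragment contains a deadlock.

Reach set: {0,1}
  0: a→1  [1 out]
  1: tau→0  [1 out]

Answer: DEADLOCK-FREE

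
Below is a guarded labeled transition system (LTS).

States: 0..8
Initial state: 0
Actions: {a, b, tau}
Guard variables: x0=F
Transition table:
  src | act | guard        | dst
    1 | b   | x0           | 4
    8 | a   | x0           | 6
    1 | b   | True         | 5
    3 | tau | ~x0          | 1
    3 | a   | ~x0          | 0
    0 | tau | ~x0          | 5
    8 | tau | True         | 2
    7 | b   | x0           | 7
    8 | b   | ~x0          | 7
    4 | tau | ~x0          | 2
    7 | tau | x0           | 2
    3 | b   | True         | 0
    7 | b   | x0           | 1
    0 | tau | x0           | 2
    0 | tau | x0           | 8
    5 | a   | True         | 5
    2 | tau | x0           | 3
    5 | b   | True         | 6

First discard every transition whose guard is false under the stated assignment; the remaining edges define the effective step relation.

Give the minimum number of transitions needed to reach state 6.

Layered search for 6:
  depth 0: {0}
  depth 1: {5}
  depth 2: {6}
6 enters at depth 2; path tau·b

Answer: 2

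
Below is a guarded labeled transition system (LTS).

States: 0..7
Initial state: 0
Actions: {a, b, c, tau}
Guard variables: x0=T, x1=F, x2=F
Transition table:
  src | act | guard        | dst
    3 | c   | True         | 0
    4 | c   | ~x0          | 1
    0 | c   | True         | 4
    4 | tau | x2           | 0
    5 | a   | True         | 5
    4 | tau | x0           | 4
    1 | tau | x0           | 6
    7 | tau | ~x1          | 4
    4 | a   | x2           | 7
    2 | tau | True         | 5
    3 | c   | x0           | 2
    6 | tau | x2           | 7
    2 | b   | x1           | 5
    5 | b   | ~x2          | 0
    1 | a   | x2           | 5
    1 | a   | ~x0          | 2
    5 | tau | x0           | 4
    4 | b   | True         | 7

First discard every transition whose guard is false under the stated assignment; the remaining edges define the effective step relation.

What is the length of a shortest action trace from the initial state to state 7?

Breadth-first toward 7:
  depth 0: {0}
  depth 1: {4}
  depth 2: {7}
first hit 7 at d=2 via c·b

Answer: 2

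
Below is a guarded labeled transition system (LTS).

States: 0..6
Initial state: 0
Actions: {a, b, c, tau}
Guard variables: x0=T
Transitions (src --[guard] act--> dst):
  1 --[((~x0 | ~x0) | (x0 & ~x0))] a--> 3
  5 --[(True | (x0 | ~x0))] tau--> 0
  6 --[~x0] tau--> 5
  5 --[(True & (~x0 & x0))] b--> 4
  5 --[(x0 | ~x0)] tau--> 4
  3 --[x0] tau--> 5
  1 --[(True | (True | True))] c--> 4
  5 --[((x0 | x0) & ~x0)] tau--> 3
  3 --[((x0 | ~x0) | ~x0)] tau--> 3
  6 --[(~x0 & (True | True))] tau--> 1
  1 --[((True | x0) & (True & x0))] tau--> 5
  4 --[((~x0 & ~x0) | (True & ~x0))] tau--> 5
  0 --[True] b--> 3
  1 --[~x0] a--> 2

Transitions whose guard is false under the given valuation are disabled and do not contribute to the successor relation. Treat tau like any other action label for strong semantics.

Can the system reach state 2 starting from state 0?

7 transition(s) survive guard evaluation.
L0 = {0}
L1 = {3}  now seen {0,3}
L2 = {5}  now seen {0,3,5}
L3 = {4}  now seen {0,3,4,5}
R = {0,3,4,5}

Answer: UNREACHABLE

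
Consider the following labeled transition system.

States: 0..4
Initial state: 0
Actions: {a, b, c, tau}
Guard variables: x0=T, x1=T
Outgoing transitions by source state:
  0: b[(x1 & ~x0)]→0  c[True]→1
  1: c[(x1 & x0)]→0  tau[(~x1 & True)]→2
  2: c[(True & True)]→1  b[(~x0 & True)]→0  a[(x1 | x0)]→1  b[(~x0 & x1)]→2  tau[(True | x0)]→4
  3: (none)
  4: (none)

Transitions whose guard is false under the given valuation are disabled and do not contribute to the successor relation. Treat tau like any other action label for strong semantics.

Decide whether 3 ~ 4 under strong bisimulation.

Answer: BISIMILAR

Analysis:
Compute ~ classes (split until stable):
  P[0] = {{0,1,2,3,4}}
  P[1] = {{0,1},{2},{3,4}}
3 equivalence class(es) (converged in 2)
[3]={3,4}  [4]={3,4}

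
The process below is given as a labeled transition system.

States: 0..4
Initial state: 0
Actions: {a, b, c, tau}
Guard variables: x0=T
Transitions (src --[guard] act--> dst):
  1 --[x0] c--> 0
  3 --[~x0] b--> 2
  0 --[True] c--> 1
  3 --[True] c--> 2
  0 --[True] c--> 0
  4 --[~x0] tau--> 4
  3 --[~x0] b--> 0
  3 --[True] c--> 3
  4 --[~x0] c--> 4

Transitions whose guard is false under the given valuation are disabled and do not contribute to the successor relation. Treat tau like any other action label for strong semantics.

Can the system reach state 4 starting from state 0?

After dropping false guards: 5 live edges.
depth 0: {0}
depth 1: {1}  now seen {0,1}
Reach set: {0,1}

Answer: UNREACHABLE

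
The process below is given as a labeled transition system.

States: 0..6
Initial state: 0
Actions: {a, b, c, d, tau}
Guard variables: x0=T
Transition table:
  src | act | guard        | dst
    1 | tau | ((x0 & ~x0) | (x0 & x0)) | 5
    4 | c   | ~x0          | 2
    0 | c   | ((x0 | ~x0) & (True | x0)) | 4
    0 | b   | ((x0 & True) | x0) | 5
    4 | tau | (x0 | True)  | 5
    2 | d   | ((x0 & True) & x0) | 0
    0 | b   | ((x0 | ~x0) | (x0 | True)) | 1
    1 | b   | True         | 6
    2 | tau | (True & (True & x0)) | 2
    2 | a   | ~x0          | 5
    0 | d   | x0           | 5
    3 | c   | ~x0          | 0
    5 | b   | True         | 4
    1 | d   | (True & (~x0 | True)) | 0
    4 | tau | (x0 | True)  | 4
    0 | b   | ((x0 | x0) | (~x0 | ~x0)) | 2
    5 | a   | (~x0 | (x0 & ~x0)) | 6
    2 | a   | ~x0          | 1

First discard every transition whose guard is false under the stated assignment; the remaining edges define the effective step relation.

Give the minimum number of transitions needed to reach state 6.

Answer: 2

Working:
Breadth-first toward 6:
  L0 = {0}
  L1 = {1,2,4,5}
  L2 = {6}
depth(6)=2, e.g. b·b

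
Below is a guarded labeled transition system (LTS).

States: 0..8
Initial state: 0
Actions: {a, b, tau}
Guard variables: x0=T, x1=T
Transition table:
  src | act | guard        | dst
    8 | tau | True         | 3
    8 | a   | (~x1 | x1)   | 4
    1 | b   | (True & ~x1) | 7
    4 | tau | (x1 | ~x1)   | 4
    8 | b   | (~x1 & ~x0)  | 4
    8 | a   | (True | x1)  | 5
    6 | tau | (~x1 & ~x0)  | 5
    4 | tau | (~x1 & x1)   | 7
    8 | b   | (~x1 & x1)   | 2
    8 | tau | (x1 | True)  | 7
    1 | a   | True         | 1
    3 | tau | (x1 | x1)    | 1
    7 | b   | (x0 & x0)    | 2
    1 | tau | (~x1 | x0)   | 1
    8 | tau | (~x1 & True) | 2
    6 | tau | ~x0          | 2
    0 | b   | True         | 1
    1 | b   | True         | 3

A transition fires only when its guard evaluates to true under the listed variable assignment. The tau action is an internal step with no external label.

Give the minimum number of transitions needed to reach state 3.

Answer: 2

Analysis:
BFS to 3:
  L0 = {0}
  L1 = {1}
  L2 = {3}
3 enters at depth 2; path b·b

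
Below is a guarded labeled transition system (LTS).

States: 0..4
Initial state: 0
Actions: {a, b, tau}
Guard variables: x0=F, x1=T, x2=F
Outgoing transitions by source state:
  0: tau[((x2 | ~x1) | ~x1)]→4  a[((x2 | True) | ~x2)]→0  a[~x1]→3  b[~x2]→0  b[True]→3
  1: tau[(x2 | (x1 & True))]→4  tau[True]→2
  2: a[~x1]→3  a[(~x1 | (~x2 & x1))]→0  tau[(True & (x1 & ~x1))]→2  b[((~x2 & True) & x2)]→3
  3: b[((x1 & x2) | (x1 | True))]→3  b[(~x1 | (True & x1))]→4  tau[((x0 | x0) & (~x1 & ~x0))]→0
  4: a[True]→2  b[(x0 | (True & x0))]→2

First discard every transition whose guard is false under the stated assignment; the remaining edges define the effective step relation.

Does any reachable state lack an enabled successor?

Reach set: {0,2,3,4}
  0: a→0  b→0  b→3  [3 exit(s)]
  2: a→0  [1 exit(s)]
  3: b→3  b→4  [2 exit(s)]
  4: a→2  [1 exit(s)]

Answer: DEADLOCK-FREE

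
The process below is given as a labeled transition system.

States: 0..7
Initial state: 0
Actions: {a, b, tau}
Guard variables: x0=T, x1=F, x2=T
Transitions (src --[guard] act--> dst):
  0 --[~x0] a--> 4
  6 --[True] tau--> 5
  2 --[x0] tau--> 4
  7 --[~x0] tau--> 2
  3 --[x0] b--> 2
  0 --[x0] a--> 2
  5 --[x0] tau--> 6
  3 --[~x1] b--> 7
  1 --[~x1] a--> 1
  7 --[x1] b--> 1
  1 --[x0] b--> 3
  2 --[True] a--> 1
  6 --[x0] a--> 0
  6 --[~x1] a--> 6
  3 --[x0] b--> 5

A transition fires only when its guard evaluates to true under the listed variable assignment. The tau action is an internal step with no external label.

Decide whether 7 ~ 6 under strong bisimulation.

Bisimulation quotient by refinement:
  P[0] = {{0,1,2,3,4,5,6,7}}
  P[1] = {{0},{1},{2,6},{3},{4,7},{5}}
  P[2] = {{0},{1},{2},{3},{4,7},{5},{6}}
Fixed point at round 3; 7 class(es).
class of 7: {4,7}; class of 6: {6}

Answer: NOT BISIMILAR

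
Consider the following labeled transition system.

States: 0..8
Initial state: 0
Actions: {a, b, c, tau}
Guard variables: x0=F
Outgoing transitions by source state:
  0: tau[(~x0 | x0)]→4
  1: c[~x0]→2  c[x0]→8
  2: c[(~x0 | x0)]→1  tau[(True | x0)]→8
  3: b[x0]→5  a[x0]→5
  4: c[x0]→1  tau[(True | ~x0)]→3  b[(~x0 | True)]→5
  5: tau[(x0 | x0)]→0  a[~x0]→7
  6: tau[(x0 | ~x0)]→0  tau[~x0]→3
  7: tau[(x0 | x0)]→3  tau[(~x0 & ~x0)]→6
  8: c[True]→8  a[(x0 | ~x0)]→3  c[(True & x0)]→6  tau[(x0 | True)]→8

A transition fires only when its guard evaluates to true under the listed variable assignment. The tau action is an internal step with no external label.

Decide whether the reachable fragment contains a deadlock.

R = {0,3,4,5,6,7}
  0: tau→4  [deg 1]
  3: ∅  [deadlock]
  4: b→5  tau→3  [deg 2]
  5: a→7  [deg 1]
  6: tau→0  tau→3  [deg 2]
  7: tau→6  [deg 1]
Path to 3: tau·tau

Answer: DEADLOCK at state 3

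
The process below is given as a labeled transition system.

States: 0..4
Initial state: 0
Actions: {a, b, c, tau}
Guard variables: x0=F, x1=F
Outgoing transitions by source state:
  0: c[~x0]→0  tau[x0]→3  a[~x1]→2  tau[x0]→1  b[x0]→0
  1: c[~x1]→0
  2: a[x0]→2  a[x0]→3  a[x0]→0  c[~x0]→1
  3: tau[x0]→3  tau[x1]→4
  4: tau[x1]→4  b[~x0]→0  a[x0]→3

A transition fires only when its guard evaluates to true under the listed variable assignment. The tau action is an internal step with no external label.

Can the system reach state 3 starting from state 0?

Answer: UNREACHABLE

Trace:
Guard filter leaves 5 enabled edge(s).
L0 = {0}
L1 = {2}  now seen {0,2}
L2 = {1}  now seen {0,1,2}
Reachable = {0,1,2}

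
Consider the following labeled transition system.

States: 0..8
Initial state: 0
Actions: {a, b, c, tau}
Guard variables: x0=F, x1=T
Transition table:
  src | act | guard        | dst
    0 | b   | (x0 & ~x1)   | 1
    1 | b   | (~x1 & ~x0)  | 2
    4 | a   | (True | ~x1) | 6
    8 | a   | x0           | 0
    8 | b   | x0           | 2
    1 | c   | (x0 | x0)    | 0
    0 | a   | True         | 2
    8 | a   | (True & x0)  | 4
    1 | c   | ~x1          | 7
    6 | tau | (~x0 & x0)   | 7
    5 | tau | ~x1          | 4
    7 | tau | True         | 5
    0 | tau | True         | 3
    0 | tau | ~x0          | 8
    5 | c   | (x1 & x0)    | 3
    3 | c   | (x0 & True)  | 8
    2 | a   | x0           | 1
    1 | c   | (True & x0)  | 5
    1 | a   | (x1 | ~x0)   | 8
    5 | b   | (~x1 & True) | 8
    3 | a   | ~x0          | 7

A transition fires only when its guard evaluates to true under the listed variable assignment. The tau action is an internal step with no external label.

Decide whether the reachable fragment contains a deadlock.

R = {0,2,3,5,7,8}
  0: a→2  tau→3  tau→8  [3 exit(s)]
  2: ∅  [deadlock]
  3: a→7  [1 exit(s)]
  5: ∅  [deadlock]
  7: tau→5  [1 exit(s)]
  8: ∅  [deadlock]
witness 2: a

Answer: DEADLOCK at state 2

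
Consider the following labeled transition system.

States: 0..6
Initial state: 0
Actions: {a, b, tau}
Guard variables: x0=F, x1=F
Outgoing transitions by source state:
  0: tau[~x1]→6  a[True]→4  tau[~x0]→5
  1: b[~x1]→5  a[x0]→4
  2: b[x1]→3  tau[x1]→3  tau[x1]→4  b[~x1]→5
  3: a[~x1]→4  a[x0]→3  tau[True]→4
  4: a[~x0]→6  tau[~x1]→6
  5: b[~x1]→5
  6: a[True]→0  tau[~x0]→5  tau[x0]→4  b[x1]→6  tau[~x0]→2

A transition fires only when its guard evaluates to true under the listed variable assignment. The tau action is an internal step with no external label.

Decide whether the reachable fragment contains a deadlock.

R = {0,2,4,5,6}
  0: a→4  tau→5  tau→6  [3 exit(s)]
  2: b→5  [1 exit(s)]
  4: a→6  tau→6  [2 exit(s)]
  5: b→5  [1 exit(s)]
  6: a→0  tau→2  tau→5  [3 exit(s)]

Answer: DEADLOCK-FREE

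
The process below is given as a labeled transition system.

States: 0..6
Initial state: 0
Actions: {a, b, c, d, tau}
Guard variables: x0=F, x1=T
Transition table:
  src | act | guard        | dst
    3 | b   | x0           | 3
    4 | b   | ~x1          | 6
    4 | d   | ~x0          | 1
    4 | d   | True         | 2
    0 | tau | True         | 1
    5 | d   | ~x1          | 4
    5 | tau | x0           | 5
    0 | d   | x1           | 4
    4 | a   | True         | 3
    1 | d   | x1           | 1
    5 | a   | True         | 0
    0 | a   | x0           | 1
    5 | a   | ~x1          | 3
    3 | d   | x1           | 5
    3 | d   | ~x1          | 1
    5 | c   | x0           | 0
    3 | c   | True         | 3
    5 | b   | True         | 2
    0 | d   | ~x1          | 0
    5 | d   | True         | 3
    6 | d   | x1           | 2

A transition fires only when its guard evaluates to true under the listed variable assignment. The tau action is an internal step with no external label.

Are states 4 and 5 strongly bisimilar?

Answer: NOT BISIMILAR

Analysis:
Compute ~ classes (split until stable):
  round 0: {{0,1,2,3,4,5,6}}
  round 1: {{0},{1,6},{2},{3},{4},{5}}
  round 2: {{0},{1},{2},{3},{4},{5},{6}}
7 equivalence class(es) (converged in 3)
4∈{4}, 5∈{5}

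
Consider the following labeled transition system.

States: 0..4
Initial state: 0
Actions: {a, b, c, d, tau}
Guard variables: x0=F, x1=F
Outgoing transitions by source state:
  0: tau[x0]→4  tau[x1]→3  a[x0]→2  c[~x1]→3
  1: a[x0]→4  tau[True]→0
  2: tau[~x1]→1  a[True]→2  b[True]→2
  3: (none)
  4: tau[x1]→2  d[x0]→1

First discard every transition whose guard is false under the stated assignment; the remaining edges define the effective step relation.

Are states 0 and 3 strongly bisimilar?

Compute ~ classes (split until stable):
  P[0] = {{0,1,2,3,4}}
  P[1] = {{0},{1},{2},{3,4}}
stable after 2 split(s): 4 block(s)
class of 0: {0}; class of 3: {3,4}

Answer: NOT BISIMILAR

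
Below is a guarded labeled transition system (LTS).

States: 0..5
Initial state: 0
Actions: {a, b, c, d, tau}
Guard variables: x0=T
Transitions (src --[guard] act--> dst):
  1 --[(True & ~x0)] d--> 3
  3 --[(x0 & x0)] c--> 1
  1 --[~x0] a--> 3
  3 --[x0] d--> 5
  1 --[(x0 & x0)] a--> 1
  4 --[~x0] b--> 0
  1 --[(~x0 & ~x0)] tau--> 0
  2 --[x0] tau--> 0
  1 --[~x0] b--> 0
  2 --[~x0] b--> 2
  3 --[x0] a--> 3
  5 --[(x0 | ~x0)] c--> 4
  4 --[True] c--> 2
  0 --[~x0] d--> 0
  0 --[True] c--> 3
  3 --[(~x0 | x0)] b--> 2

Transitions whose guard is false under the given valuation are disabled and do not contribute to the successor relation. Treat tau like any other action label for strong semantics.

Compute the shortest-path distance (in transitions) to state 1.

Answer: 2

Analysis:
Breadth-first toward 1:
  depth 0: {0}
  depth 1: {3}
  depth 2: {1,2,5}
1 enters at depth 2; path c·c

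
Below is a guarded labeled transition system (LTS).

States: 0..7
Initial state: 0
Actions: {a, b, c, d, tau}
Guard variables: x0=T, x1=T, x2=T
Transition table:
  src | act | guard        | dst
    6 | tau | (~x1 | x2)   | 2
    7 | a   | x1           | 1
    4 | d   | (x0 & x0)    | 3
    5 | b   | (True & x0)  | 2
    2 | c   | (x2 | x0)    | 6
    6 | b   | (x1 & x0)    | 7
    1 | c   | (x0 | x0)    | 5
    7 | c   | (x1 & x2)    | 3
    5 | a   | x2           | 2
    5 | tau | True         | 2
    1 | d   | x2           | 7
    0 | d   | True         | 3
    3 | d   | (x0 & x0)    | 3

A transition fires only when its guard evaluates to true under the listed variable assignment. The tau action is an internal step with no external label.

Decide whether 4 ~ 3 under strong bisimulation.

Compute ~ classes (split until stable):
  round 0: {{0,1,2,3,4,5,6,7}}
  round 1: {{0,3,4},{1},{2},{5},{6},{7}}
Fixed point at round 2; 6 class(es).
4∈{0,3,4}, 3∈{0,3,4}

Answer: BISIMILAR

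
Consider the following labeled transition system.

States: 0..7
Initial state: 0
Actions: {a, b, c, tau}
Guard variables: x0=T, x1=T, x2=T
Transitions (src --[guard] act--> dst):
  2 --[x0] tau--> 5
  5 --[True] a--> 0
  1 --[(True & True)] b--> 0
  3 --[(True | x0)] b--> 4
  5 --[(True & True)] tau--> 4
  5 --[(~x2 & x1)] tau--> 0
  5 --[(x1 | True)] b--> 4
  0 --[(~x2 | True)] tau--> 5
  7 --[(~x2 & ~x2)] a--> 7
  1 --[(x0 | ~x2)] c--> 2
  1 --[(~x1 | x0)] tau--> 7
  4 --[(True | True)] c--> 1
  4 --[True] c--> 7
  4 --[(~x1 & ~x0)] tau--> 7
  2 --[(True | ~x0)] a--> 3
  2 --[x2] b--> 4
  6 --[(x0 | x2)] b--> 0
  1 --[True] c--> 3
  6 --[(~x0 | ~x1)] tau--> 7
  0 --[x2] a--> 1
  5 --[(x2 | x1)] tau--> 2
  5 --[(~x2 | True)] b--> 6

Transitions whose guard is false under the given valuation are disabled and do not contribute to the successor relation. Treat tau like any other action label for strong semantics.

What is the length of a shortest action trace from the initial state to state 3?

Breadth-first toward 3:
  depth 0: {0}
  depth 1: {1,5}
  depth 2: {2,3,4,6,7}
3 enters at depth 2; path a·c

Answer: 2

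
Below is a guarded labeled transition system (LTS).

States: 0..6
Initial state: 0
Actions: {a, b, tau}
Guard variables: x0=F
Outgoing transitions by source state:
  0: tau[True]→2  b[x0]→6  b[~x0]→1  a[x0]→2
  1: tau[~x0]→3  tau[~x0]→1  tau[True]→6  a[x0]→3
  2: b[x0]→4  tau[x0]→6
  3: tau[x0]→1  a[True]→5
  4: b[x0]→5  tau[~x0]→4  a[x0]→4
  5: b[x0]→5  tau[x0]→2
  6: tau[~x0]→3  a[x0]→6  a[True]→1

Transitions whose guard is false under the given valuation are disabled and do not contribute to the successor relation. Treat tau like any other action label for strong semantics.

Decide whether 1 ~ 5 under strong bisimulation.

Answer: NOT BISIMILAR

Analysis:
Bisimulation quotient by refinement:
  π0 = {{0,1,2,3,4,5,6}}
  π1 = {{0},{1,4},{2,5},{3},{6}}
  π2 = {{0},{1},{2,5},{3},{4},{6}}
6 equivalence class(es) (converged in 3)
class of 1: {1}; class of 5: {2,5}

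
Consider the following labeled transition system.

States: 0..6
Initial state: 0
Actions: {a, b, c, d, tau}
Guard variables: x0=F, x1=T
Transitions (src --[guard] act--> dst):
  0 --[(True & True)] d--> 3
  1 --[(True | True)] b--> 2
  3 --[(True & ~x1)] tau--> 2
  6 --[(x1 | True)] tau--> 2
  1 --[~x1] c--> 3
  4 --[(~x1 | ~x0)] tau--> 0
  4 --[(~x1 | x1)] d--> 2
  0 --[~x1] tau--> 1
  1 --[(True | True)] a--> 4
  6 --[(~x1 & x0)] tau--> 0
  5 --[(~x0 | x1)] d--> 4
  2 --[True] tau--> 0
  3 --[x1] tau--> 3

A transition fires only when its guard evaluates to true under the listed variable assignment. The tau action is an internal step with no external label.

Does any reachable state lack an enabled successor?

Reachable = {0,3}
  0: d→3  [deg 1]
  3: tau→3  [deg 1]

Answer: DEADLOCK-FREE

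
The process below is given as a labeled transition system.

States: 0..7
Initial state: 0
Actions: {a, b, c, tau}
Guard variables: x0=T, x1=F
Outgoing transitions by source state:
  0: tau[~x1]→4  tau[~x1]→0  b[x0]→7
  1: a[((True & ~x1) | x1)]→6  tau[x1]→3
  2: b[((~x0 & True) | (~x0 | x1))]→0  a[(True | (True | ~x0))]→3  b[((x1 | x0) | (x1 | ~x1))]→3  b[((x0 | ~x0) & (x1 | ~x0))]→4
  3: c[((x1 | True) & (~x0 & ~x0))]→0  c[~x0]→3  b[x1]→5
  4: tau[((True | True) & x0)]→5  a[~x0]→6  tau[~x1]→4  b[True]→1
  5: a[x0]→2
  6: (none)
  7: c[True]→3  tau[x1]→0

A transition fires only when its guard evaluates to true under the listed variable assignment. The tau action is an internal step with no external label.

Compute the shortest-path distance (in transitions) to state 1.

BFS to 1:
  L0 = {0}
  L1 = {4,7}
  L2 = {1,3,5}
depth(1)=2, e.g. tau·b

Answer: 2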